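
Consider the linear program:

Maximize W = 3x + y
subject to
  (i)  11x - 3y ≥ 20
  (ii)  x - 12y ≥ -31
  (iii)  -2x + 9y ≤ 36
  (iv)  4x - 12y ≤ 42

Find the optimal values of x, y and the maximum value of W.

The optimum lies where x - 12y = -31 and 4x - 12y = 42.
Solving simultaneously gives x = 73/3, y = 83/18.

x = 73/3, y = 83/18, maximum W = 1397/18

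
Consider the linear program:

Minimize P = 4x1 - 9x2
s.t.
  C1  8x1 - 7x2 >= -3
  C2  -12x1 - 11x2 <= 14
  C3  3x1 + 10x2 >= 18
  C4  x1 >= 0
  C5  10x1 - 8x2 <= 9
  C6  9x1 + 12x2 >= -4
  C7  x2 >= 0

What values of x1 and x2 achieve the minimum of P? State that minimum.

Corner points and P = 4x1 - 9x2:
  (96/101, 153/101) → P = -993/101
  (29/2, 17) → P = -95
  (117/62, 153/124) → P = -441/124

At the optimal vertex, 8x1 - 7x2 = -3 and 10x1 - 8x2 = 9.
Solving simultaneously gives x1 = 29/2, x2 = 17.

x1 = 29/2, x2 = 17, minimum P = -95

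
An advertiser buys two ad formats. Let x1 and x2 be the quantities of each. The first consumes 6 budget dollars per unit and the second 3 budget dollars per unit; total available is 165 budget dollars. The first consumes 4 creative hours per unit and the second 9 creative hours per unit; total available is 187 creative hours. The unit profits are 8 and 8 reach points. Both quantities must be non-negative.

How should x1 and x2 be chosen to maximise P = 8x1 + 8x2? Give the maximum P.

x1 = 22, x2 = 11, maximum P = 264

Extreme points and P = 8x1 + 8x2:
  (0, 0) → P = 0
  (0, 187/9) → P = 1496/9
  (55/2, 0) → P = 220
  (22, 11) → P = 264

The optimum lies where 6x1 + 3x2 = 165 and 4x1 + 9x2 = 187.
Solving simultaneously gives x1 = 22, x2 = 11.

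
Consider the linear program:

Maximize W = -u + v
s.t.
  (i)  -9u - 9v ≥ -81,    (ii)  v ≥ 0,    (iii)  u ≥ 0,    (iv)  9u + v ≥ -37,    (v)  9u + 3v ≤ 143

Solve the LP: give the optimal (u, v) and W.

u = 0, v = 9, maximum W = 9

The optimum lies where -9u - 9v = -81 and u = 0.
Solving simultaneously gives u = 0, v = 9.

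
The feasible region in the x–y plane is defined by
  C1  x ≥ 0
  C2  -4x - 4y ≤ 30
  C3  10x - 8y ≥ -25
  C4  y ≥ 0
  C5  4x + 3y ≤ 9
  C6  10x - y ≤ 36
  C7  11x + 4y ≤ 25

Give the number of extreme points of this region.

The feasible vertices (each the meet of two boundaries and inside every other half-plane) are:
  (0, 0)
  (0, 3)
  (9/4, 0)

3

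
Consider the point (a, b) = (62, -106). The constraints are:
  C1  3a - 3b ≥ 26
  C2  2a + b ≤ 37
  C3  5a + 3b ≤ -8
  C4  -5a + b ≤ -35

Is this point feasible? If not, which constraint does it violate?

C1: 504 ≥ 26 ✓
C2: 18 ≤ 37 ✓
C3: -8 ≤ -8 ✓
C4: -416 ≤ -35 ✓

feasible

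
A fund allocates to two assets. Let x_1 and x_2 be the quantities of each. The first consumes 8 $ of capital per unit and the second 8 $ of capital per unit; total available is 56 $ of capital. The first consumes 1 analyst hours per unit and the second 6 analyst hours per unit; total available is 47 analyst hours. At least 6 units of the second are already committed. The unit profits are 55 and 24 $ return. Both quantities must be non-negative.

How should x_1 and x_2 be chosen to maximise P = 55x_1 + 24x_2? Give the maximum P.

x_1 = 1, x_2 = 6, maximum P = 199

Extreme points and P = 55x_1 + 24x_2:
  (0, 7) → P = 168
  (0, 6) → P = 144
  (1, 6) → P = 199

The optimum lies where 8x_1 + 8x_2 = 56 and x_2 = 6.
Solving simultaneously gives x_1 = 1, x_2 = 6.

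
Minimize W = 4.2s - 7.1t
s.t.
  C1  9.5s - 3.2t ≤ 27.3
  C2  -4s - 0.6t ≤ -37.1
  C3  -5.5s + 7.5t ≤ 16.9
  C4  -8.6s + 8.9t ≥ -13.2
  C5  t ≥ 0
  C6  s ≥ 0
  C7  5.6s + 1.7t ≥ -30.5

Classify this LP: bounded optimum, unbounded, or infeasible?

The boundaries 9.5s - 3.2t = 27.3 and -4s - 0.6t = -37.1 meet at (1351/185, 973/74), but that point violates -5.5s + 7.5t ≤ 16.9. Every candidate vertex is excluded by some other constraint, so the feasible region is empty.

infeasible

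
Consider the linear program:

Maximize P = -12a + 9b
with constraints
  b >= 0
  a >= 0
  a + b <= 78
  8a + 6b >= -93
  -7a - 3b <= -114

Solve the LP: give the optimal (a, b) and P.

The binding constraints are a = 0 and a + b = 78.
Solving simultaneously gives a = 0, b = 78.

a = 0, b = 78, maximum P = 702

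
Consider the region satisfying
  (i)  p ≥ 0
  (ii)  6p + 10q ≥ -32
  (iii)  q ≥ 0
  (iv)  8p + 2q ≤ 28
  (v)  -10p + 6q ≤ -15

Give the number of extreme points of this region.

3

The feasible vertices (each the meet of two boundaries and inside every other half-plane) are:
  (7/2, 0)
  (3/2, 0)
  (99/34, 40/17)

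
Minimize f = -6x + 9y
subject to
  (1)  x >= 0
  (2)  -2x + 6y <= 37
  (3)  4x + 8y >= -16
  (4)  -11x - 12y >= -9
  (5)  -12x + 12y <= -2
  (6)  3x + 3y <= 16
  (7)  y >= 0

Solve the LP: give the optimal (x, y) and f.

x = 9/11, y = 0, minimum f = -54/11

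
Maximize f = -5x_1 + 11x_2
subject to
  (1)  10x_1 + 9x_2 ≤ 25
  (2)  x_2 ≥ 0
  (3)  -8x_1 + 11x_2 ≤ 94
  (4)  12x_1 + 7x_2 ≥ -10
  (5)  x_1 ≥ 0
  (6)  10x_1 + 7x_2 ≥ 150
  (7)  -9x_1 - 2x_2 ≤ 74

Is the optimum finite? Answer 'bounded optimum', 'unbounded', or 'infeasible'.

infeasible

The boundaries 10x_1 + 9x_2 = 25 and x_2 = 0 meet at (5/2, 0), but that point violates 10x_1 + 7x_2 ≥ 150. Every candidate vertex is excluded by some other constraint, so the feasible region is empty.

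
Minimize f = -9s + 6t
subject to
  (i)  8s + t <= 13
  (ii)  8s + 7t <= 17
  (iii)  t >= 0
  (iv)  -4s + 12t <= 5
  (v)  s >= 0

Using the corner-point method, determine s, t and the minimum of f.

s = 13/8, t = 0, minimum f = -117/8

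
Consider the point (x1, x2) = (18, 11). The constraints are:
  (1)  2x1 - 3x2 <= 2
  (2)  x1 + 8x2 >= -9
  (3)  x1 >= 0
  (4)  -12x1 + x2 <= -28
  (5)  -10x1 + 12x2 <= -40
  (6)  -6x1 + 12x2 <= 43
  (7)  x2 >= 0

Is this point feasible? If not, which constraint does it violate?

Constraint (1): 2x1 - 3x2 = 3, which is not ≤ 2. All other constraints are satisfied.

not feasible — violates (1)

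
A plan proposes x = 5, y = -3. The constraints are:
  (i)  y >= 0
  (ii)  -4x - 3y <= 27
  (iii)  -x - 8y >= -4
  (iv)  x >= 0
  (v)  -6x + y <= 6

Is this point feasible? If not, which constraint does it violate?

not feasible — violates (i)

Constraint (i): y = -3, which is not ≥ 0. All other constraints are satisfied.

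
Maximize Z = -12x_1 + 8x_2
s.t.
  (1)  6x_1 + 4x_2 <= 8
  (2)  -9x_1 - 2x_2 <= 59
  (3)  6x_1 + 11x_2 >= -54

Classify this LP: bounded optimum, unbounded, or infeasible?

bounded optimum

Feasible corners and Z = -12x_1 + 8x_2:
  (-21/2, 71/4) → Z = 268
  (152/21, -62/7) → Z = -1104/7
  (-541/87, -44/29) → Z = 1812/29
The feasible region has finitely many vertices and no improving ray; the maximum is 268 at (-21/2, 71/4).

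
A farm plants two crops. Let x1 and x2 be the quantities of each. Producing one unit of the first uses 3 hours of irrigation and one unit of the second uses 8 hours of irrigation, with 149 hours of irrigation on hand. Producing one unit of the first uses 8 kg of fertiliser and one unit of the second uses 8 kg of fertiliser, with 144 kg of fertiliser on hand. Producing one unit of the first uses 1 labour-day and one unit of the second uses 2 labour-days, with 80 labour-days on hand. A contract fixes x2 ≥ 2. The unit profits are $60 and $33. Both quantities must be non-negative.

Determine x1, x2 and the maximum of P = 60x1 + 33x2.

x1 = 16, x2 = 2, maximum P = 1026

Vertices and P = 60x1 + 33x2:
  (0, 18) → P = 594
  (0, 2) → P = 66
  (16, 2) → P = 1026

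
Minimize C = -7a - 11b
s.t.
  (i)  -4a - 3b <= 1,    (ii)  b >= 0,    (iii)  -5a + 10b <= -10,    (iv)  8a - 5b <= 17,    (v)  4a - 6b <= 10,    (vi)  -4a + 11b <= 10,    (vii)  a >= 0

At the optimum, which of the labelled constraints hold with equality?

Corner points and C = -7a - 11b:
  (2, 0) → C = -14
  (17/8, 0) → C = -119/8
  (24/11, 1/11) → C = -179/11

The minimum is at (24/11, 1/11). Substituting into each constraint, equality holds for (iii) and (iv); the remaining constraints have slack.

(iii) and (iv)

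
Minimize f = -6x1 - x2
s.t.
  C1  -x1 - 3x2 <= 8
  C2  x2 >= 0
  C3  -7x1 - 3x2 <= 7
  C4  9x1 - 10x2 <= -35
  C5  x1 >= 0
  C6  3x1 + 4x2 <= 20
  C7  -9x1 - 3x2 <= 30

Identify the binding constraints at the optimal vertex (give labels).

C4 and C6

Vertices and f = -6x1 - x2:
  (0, 7/2) → f = -7/2
  (10/11, 95/22) → f = -215/22
  (0, 5) → f = -5

The minimum is at (10/11, 95/22). Substituting into each constraint, equality holds for C4 and C6; the remaining constraints have slack.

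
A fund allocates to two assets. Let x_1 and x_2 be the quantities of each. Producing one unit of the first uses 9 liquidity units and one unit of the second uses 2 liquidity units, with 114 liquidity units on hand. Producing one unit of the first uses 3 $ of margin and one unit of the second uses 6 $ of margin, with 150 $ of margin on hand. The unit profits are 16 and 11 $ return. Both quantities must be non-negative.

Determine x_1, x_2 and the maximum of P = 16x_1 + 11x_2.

x_1 = 8, x_2 = 21, maximum P = 359

At the optimal vertex, 9x_1 + 2x_2 = 114 and 3x_1 + 6x_2 = 150.
Solving simultaneously gives x_1 = 8, x_2 = 21.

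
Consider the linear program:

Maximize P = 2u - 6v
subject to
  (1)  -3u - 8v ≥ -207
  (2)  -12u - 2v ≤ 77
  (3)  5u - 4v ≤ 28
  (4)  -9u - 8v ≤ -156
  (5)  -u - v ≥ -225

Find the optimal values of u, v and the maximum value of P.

Feasible corners and P = 2u - 6v:
  (263/13, 951/52) → P = -1801/26
  (-17/2, 465/16) → P = -1531/8
  (212/19, 132/19) → P = -368/19

u = 212/19, v = 132/19, maximum P = -368/19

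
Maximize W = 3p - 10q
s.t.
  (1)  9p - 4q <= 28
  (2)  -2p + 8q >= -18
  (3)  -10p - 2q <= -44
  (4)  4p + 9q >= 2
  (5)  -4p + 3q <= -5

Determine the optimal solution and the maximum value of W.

p = 4, q = 2, maximum W = -8

Corner points and W = 3p - 10q:
  (4, 2) → W = -8
  (64/11, 67/11) → W = -478/11
  (71/19, 63/19) → W = -417/19

The optimum lies where 9p - 4q = 28 and -10p - 2q = -44.
Solving simultaneously gives p = 4, q = 2.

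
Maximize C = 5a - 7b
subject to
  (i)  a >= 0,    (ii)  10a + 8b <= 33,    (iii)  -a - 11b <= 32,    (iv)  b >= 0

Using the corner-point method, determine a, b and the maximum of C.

a = 33/10, b = 0, maximum C = 33/2

Extreme points and C = 5a - 7b:
  (0, 33/8) → C = -231/8
  (0, 0) → C = 0
  (33/10, 0) → C = 33/2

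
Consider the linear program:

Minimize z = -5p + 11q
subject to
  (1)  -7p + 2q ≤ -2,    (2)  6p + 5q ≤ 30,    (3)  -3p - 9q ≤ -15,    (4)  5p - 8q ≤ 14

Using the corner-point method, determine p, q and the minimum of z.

p = 82/23, q = 11/23, minimum z = -289/23

Extreme points and z = -5p + 11q:
  (70/47, 198/47) → z = 1828/47
  (16/23, 33/23) → z = 283/23
  (310/73, 66/73) → z = -824/73
  (82/23, 11/23) → z = -289/23

The optimum lies where -3p - 9q = -15 and 5p - 8q = 14.
Solving simultaneously gives p = 82/23, q = 11/23.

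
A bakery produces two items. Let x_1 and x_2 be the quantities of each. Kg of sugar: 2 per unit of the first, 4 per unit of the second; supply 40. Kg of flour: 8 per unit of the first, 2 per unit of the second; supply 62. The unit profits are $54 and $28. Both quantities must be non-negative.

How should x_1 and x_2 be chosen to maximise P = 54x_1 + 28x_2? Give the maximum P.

x_1 = 6, x_2 = 7, maximum P = 520

At the optimal vertex, 2x_1 + 4x_2 = 40 and 8x_1 + 2x_2 = 62.
Solving simultaneously gives x_1 = 6, x_2 = 7.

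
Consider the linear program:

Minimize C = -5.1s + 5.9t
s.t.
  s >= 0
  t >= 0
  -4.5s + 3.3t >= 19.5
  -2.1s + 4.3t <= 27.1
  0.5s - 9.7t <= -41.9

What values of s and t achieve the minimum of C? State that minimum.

s = 0, t = 65/11, minimum C = 767/22

Vertices and C = -5.1s + 5.9t:
  (0, 65/11) → C = 767/22
  (0, 271/43) → C = 15989/430
  (31/69, 150/23) → C = 8323/230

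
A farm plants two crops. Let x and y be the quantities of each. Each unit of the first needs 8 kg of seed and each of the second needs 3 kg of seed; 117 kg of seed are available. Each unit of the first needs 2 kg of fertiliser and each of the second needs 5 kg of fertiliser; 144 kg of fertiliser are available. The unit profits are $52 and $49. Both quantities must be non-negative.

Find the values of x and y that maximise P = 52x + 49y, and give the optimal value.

x = 9/2, y = 27, maximum P = 1557

Corner points and P = 52x + 49y:
  (0, 0) → P = 0
  (0, 144/5) → P = 7056/5
  (117/8, 0) → P = 1521/2
  (9/2, 27) → P = 1557

At the optimal vertex, 8x + 3y = 117 and 2x + 5y = 144.
Solving simultaneously gives x = 9/2, y = 27.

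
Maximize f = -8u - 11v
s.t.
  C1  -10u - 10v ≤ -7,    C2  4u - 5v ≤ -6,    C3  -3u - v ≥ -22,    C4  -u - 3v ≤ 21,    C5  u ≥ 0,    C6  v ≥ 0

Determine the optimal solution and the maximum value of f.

Vertices and f = -8u - 11v:
  (104/19, 106/19) → f = -1998/19
  (0, 6/5) → f = -66/5
  (0, 22) → f = -242

At the optimal vertex, 4u - 5v = -6 and u = 0.
Solving simultaneously gives u = 0, v = 6/5.

u = 0, v = 6/5, maximum f = -66/5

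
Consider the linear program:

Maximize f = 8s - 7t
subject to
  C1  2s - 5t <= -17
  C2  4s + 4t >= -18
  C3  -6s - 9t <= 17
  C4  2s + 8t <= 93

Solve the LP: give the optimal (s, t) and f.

The binding constraints are 2s - 5t = -17 and 2s + 8t = 93.
Solving simultaneously gives s = 329/26, t = 110/13.

s = 329/26, t = 110/13, maximum f = 42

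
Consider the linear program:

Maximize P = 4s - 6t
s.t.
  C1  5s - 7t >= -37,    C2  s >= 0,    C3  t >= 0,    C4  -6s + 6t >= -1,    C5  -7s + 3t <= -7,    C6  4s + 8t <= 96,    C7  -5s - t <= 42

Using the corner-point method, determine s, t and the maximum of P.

s = 13/8, t = 35/24, maximum P = -9/4

Corner points and P = 4s - 6t:
  (80/17, 147/17) → P = -562/17
  (94/17, 157/17) → P = -566/17
  (13/8, 35/24) → P = -9/4
  (73/9, 143/18) → P = -137/9

The binding constraints are -6s + 6t = -1 and -7s + 3t = -7.
Solving simultaneously gives s = 13/8, t = 35/24.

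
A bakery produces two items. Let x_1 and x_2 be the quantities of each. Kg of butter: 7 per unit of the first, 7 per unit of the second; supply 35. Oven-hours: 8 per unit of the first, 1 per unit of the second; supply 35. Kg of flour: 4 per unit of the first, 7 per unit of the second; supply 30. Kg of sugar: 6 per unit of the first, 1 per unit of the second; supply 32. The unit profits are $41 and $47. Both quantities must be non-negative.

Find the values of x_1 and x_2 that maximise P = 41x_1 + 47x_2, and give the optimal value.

Feasible corners and P = 41x_1 + 47x_2:
  (0, 0) → P = 0
  (0, 30/7) → P = 1410/7
  (35/8, 0) → P = 1435/8
  (30/7, 5/7) → P = 1465/7
  (5/3, 10/3) → P = 225

The binding constraints are 7x_1 + 7x_2 = 35 and 4x_1 + 7x_2 = 30.
Solving simultaneously gives x_1 = 5/3, x_2 = 10/3.

x_1 = 5/3, x_2 = 10/3, maximum P = 225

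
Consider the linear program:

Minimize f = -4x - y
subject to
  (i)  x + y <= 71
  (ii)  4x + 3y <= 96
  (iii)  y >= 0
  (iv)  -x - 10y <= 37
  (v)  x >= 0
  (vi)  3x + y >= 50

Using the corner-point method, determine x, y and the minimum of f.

Corner points and f = -4x - y:
  (24, 0) → f = -96
  (54/5, 88/5) → f = -304/5
  (50/3, 0) → f = -200/3

The optimum lies where 4x + 3y = 96 and y = 0.
Solving simultaneously gives x = 24, y = 0.

x = 24, y = 0, minimum f = -96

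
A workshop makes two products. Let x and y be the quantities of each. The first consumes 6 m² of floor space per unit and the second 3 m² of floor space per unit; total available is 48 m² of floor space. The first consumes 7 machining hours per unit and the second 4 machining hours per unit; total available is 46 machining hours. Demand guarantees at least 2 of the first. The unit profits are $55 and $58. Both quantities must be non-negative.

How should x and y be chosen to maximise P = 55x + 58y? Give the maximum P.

x = 2, y = 8, maximum P = 574

Vertices and P = 55x + 58y:
  (46/7, 0) → P = 2530/7
  (2, 0) → P = 110
  (2, 8) → P = 574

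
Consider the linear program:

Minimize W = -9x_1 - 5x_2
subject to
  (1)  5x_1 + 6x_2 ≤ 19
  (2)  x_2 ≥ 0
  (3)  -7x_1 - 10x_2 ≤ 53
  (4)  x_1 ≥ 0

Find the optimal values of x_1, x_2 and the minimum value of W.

x_1 = 19/5, x_2 = 0, minimum W = -171/5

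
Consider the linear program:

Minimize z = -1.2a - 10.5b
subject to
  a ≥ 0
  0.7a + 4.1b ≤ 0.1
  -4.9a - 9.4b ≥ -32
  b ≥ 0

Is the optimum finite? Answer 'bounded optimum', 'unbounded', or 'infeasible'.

Extreme points and z = -1.2a - 10.5b:
  (0, 1/41) → z = -21/82
  (0, 0) → z = 0
  (1/7, 0) → z = -6/35
The feasible region has finitely many vertices and no improving ray; the minimum is -21/82 at (0, 1/41).

bounded optimum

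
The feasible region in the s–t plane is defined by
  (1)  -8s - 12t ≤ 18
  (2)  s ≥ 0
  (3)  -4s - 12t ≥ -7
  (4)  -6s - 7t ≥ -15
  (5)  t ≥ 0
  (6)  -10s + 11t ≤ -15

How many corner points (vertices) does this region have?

3

Intersecting each pair of boundary lines and keeping only the points that satisfy every inequality leaves:
  (7/4, 0)
  (257/164, 5/82)
  (3/2, 0)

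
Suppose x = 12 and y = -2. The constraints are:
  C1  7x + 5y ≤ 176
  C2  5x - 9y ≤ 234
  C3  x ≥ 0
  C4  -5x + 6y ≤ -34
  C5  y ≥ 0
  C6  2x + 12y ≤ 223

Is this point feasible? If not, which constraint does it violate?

Constraint C5: y = -2, which is not ≥ 0. All other constraints are satisfied.

not feasible — violates C5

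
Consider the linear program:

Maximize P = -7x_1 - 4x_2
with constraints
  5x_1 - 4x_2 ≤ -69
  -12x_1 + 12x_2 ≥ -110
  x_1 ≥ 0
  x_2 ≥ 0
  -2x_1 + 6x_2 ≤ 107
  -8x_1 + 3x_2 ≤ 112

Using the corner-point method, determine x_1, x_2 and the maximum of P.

x_1 = 0, x_2 = 69/4, maximum P = -69

The optimum lies where 5x_1 - 4x_2 = -69 and x_1 = 0.
Solving simultaneously gives x_1 = 0, x_2 = 69/4.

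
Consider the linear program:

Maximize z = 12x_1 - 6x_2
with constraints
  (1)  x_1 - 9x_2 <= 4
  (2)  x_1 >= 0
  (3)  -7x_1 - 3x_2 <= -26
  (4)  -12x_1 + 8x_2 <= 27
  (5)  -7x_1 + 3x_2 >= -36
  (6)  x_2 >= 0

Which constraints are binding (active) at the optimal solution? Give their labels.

Vertices and z = 12x_1 - 6x_2:
  (26/5, 2/15) → z = 308/5
  (4, 0) → z = 48
  (127/92, 501/92) → z = -741/46
  (26/7, 0) → z = 312/7
  (369/20, 621/20) → z = 351/10

The maximum is at (26/5, 2/15). Substituting into each constraint, equality holds for (1) and (5); the remaining constraints have slack.

(1) and (5)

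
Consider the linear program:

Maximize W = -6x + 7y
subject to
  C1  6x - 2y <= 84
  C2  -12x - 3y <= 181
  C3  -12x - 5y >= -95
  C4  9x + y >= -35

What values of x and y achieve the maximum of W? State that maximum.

x = -90/11, y = 425/11, maximum W = 3515/11

Feasible corners and W = -6x + 7y:
  (305/27, -73/9) → W = -1121/9
  (7/12, -161/4) → W = -1141/4
  (-90/11, 425/11) → W = 3515/11

At the optimal vertex, -12x - 5y = -95 and 9x + y = -35.
Solving simultaneously gives x = -90/11, y = 425/11.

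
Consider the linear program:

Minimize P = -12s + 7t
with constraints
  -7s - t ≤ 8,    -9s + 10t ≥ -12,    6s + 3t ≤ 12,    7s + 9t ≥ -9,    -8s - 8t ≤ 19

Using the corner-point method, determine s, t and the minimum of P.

Feasible corners and P = -12s + 7t:
  (-12/5, 44/5) → P = 452/5
  (-9/8, -1/8) → P = 101/8
  (52/29, 12/29) → P = -540/29
  (18/151, -165/151) → P = -1371/151

The binding constraints are -9s + 10t = -12 and 6s + 3t = 12.
Solving simultaneously gives s = 52/29, t = 12/29.

s = 52/29, t = 12/29, minimum P = -540/29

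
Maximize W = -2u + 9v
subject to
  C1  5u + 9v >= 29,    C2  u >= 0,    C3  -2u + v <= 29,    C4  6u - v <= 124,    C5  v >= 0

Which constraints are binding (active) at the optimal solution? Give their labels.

Corner points and W = -2u + 9v:
  (0, 29/9) → W = 29
  (29/5, 0) → W = -58/5
  (0, 29) → W = 261
  (153/4, 211/2) → W = 873
  (62/3, 0) → W = -124/3

The maximum is at (153/4, 211/2). Substituting into each constraint, equality holds for C3 and C4; the remaining constraints have slack.

C3 and C4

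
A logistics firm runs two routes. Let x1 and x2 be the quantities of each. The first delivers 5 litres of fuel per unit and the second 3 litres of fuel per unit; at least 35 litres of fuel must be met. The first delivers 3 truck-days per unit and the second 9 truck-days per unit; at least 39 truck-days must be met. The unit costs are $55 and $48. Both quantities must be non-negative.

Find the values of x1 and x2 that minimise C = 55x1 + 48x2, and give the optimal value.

x1 = 11/2, x2 = 5/2, minimum C = 845/2

Vertices and C = 55x1 + 48x2:
  (0, 35/3) → C = 560
  (13, 0) → C = 715
  (11/2, 5/2) → C = 845/2
The feasible region is unbounded (it extends along (0, 1), (1, 0)), but C strictly increases along every unbounded feasible direction, so there is no improving ray and the minimum is attained at a vertex.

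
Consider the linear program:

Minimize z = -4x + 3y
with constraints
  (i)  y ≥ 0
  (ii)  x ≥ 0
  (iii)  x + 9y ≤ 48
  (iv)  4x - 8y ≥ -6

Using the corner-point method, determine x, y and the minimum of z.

x = 48, y = 0, minimum z = -192

Corner points and z = -4x + 3y:
  (0, 0) → z = 0
  (48, 0) → z = -192
  (0, 3/4) → z = 9/4
  (15/2, 9/2) → z = -33/2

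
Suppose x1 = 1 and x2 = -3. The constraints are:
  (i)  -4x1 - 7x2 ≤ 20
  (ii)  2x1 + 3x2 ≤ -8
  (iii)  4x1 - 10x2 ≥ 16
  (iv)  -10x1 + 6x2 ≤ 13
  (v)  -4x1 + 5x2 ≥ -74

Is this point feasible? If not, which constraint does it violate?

not feasible — violates (ii)

Constraint (ii): 2x1 + 3x2 = -7, which is not ≤ -8. All other constraints are satisfied.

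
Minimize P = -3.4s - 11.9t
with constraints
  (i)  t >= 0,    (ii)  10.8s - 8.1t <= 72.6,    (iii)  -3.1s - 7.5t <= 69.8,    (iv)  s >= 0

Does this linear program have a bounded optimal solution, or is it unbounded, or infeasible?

From the feasible point (121/18, 0), moving in the direction (0, 1) keeps every constraint satisfied while P decreases without bound.

unbounded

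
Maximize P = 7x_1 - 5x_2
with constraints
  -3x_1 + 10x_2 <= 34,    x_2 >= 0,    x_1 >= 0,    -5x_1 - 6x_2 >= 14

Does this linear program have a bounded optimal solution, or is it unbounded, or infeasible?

infeasible

The boundaries -3x_1 + 10x_2 = 34 and x_2 = 0 meet at (-34/3, 0), but that point violates x_1 ≥ 0. Every candidate vertex is excluded by some other constraint, so the feasible region is empty.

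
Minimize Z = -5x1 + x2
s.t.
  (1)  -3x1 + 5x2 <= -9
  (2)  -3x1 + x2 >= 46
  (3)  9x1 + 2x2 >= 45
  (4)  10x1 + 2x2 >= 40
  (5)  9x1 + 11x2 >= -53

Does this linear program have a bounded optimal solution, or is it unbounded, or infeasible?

infeasible

The boundaries -3x1 + 5x2 = -9 and 9x1 + 2x2 = 45 meet at (81/17, 18/17), but that point violates -3x1 + x2 ≥ 46. Every candidate vertex is excluded by some other constraint, so the feasible region is empty.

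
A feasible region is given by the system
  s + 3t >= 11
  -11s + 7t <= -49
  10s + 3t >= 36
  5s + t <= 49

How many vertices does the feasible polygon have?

The feasible vertices (each the meet of two boundaries and inside every other half-plane) are:
  (28/5, 9/5)
  (68/7, 3/7)
  (196/23, 147/23)

3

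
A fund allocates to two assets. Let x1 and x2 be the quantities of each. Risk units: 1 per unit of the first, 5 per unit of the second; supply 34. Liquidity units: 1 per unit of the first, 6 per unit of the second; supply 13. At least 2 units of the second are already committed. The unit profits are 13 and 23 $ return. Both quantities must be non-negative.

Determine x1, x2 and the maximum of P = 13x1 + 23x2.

Vertices and P = 13x1 + 23x2:
  (0, 13/6) → P = 299/6
  (0, 2) → P = 46
  (1, 2) → P = 59

The binding constraints are x1 + 6x2 = 13 and x2 = 2.
Solving simultaneously gives x1 = 1, x2 = 2.

x1 = 1, x2 = 2, maximum P = 59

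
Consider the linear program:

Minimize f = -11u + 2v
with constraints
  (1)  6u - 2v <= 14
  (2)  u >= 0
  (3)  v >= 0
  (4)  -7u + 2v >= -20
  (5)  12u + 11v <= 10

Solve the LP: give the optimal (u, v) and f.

u = 5/6, v = 0, minimum f = -55/6

The binding constraints are v = 0 and 12u + 11v = 10.
Solving simultaneously gives u = 5/6, v = 0.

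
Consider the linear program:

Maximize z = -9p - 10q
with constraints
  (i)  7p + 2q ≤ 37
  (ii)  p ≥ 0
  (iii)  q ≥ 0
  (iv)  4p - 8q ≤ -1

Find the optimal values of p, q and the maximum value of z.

p = 0, q = 1/8, maximum z = -5/4

Corner points and z = -9p - 10q:
  (0, 37/2) → z = -185
  (147/32, 155/64) → z = -1049/16
  (0, 1/8) → z = -5/4

The optimum lies where p = 0 and 4p - 8q = -1.
Solving simultaneously gives p = 0, q = 1/8.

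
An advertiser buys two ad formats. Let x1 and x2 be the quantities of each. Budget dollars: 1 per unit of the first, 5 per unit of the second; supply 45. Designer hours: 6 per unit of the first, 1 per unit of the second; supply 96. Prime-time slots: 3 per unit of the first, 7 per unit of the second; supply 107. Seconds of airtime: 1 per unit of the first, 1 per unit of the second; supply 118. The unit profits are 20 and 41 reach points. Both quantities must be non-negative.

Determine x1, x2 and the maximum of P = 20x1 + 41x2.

x1 = 15, x2 = 6, maximum P = 546

Extreme points and P = 20x1 + 41x2:
  (0, 0) → P = 0
  (0, 9) → P = 369
  (16, 0) → P = 320
  (15, 6) → P = 546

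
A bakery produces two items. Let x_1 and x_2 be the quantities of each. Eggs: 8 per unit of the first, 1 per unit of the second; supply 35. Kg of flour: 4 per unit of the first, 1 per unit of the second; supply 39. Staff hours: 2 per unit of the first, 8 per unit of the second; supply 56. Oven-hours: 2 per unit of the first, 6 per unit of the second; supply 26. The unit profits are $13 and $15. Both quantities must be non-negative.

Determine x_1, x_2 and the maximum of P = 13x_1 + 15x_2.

x_1 = 4, x_2 = 3, maximum P = 97

Corner points and P = 13x_1 + 15x_2:
  (0, 0) → P = 0
  (0, 13/3) → P = 65
  (35/8, 0) → P = 455/8
  (4, 3) → P = 97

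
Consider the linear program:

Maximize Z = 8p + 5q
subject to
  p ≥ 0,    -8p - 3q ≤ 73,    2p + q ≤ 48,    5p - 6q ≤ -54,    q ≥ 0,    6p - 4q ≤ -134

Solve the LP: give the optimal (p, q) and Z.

p = 0, q = 48, maximum Z = 240

Extreme points and Z = 8p + 5q:
  (0, 48) → Z = 240
  (0, 67/2) → Z = 335/2
  (29/7, 278/7) → Z = 1622/7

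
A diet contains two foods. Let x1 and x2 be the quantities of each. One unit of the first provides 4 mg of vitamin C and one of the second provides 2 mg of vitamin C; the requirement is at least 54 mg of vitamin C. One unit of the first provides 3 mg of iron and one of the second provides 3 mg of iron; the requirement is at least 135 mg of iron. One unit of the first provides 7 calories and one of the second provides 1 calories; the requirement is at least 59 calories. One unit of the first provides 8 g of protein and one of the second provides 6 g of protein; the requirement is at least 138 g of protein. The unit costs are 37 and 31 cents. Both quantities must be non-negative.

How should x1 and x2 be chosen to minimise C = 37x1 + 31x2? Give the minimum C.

x1 = 7/3, x2 = 128/3, minimum C = 1409

Feasible corners and C = 37x1 + 31x2:
  (0, 59) → C = 1829
  (45, 0) → C = 1665
  (7/3, 128/3) → C = 1409
The feasible region is unbounded (it extends along (0, 1), (1, 0)), but C strictly increases along every unbounded feasible direction, so there is no improving ray and the minimum is attained at a vertex.

At the optimal vertex, 3x1 + 3x2 = 135 and 7x1 + x2 = 59.
Solving simultaneously gives x1 = 7/3, x2 = 128/3.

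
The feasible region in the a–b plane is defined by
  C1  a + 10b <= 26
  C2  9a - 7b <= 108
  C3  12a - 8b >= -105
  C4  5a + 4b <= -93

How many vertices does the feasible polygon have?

3

Pairwise boundary intersections that survive every other constraint:
  (-533/4, -747/4)
  (-219/71, -1377/71)
  (-291/22, -591/88)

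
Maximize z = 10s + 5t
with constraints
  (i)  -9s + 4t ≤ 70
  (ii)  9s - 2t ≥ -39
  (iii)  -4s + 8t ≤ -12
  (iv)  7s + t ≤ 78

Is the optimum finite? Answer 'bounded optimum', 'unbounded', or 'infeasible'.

bounded optimum

Corner points and z = 10s + 5t:
  (-21/4, -33/8) → z = -585/8
  (53/5, 19/5) → z = 125
The feasible region has finitely many vertices and no improving ray; the maximum is 125 at (53/5, 19/5).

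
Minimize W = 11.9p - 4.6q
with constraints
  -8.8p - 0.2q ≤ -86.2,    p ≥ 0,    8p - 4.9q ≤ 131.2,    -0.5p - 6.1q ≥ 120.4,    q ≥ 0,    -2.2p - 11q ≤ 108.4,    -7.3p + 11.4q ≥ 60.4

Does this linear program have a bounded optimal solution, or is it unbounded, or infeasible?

infeasible

The boundaries -8.8p - 0.2q = -86.2 and p = 0 meet at (0, 431), but that point violates -0.5p - 6.1q ≥ 120.4. Every candidate vertex is excluded by some other constraint, so the feasible region is empty.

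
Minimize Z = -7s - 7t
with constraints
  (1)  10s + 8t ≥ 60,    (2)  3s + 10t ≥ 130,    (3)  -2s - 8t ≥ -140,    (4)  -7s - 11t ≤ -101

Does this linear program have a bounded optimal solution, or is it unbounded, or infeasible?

From the feasible point (-110/19, 280/19), moving in the direction (8, -2) keeps every constraint satisfied while Z decreases without bound.

unbounded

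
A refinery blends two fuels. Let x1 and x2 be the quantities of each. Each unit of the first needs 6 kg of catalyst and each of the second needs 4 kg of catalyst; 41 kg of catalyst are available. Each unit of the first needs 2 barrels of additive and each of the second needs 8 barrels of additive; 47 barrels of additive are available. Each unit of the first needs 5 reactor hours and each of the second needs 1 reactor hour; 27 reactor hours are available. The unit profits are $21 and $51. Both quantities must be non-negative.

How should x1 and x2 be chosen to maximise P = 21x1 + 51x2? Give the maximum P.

Vertices and P = 21x1 + 51x2:
  (0, 0) → P = 0
  (0, 47/8) → P = 2397/8
  (27/5, 0) → P = 567/5
  (7/2, 5) → P = 657/2
  (67/14, 43/14) → P = 1800/7

The binding constraints are 6x1 + 4x2 = 41 and 2x1 + 8x2 = 47.
Solving simultaneously gives x1 = 7/2, x2 = 5.

x1 = 7/2, x2 = 5, maximum P = 657/2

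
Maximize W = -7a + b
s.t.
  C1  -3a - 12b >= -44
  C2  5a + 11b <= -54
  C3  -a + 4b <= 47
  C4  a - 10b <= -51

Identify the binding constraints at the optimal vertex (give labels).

Feasible corners and W = -7a + b:
  (-733/31, 181/31) → W = 5312/31
  (-1101/61, 201/61) → W = 7908/61
  (-133/3, 2/3) → W = 311

The maximum is at (-133/3, 2/3). Substituting into each constraint, equality holds for C3 and C4; the remaining constraints have slack.

C3 and C4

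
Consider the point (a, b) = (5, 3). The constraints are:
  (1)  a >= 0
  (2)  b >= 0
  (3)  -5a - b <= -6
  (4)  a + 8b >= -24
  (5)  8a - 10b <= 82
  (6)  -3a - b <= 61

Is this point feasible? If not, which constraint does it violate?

(1): 5 ≥ 0 ✓
(2): 3 ≥ 0 ✓
(3): -28 ≤ -6 ✓
(4): 29 ≥ -24 ✓
(5): 10 ≤ 82 ✓
(6): -18 ≤ 61 ✓

feasible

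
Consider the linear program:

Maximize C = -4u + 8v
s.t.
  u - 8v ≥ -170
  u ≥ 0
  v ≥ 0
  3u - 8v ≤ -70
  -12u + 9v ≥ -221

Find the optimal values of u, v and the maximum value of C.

u = 0, v = 85/4, maximum C = 170

Extreme points and C = -4u + 8v:
  (0, 85/4) → C = 170
  (3298/87, 2261/87) → C = 1632/29
  (0, 35/4) → C = 70
  (2398/69, 501/23) → C = 2432/69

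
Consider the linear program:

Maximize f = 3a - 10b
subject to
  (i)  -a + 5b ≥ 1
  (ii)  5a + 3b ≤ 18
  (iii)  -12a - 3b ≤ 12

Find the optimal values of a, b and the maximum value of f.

Feasible corners and f = 3a - 10b:
  (87/28, 23/28) → f = 31/28
  (-1, 0) → f = -3
  (-30/7, 92/7) → f = -1010/7

a = 87/28, b = 23/28, maximum f = 31/28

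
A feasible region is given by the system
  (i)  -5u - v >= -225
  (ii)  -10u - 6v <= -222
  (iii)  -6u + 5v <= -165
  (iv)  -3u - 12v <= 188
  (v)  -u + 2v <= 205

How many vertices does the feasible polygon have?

4

Of the 10 pairwise boundary intersections, those satisfying every inequality are:
  (1290/31, 525/31)
  (152/3, -85/3)
  (1050/43, -159/43)
  (632/17, -1273/51)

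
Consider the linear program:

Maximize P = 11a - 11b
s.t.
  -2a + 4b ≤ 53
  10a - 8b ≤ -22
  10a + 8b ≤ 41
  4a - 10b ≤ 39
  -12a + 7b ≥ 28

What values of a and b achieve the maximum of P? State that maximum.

a = -133/17, b = -239/34, maximum P = -297/34

Feasible corners and P = 11a - 11b:
  (-65/14, 153/14) → P = -1199/7
  (-343/2, -145/2) → P = -1089
  (-133/17, -239/34) → P = -297/34
  (-35/13, -8/13) → P = -297/13
  (63/166, 386/83) → P = -7799/166

The optimum lies where 10a - 8b = -22 and 4a - 10b = 39.
Solving simultaneously gives a = -133/17, b = -239/34.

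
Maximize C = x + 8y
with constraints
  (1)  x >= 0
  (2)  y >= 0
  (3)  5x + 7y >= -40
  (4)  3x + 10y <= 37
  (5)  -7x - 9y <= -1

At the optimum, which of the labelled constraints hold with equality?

Feasible corners and C = x + 8y:
  (0, 37/10) → C = 148/5
  (0, 1/9) → C = 8/9
  (37/3, 0) → C = 37/3
  (1/7, 0) → C = 1/7

The maximum is at (0, 37/10). Substituting into each constraint, equality holds for (1) and (4); the remaining constraints have slack.

(1) and (4)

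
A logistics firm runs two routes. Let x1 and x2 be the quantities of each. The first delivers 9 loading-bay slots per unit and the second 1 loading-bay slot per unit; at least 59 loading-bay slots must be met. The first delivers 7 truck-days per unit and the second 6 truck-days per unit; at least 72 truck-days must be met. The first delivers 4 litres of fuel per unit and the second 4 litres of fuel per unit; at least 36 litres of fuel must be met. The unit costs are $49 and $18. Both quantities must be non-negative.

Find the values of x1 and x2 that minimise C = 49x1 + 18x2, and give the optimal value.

The feasible region is unbounded (it extends along (0, 1), (1, 0)), but C strictly increases along every unbounded feasible direction, so there is no improving ray and the minimum is attained at a vertex.

x1 = 6, x2 = 5, minimum C = 384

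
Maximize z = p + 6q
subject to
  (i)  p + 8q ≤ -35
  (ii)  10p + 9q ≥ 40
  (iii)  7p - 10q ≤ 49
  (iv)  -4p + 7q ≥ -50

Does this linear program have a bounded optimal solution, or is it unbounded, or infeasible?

The boundaries p + 8q = -35 and 7p - 10q = 49 meet at (7/11, -49/11), but that point violates 10p + 9q ≥ 40. Every candidate vertex is excluded by some other constraint, so the feasible region is empty.

infeasible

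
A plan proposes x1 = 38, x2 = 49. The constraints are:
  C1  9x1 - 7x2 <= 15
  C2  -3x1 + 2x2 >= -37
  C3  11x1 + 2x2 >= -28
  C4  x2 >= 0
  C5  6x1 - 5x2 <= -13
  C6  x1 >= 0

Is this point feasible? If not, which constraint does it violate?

feasible

C1: -1 ≤ 15 ✓
C2: -16 ≥ -37 ✓
C3: 516 ≥ -28 ✓
C4: 49 ≥ 0 ✓
C5: -17 ≤ -13 ✓
C6: 38 ≥ 0 ✓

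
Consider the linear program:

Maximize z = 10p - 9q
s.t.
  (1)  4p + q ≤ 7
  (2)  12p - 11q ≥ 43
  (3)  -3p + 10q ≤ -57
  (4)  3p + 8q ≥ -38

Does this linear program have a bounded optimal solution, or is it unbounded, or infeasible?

bounded optimum

Corner points and z = 10p - 9q:
  (127/43, -207/43) → z = 3133/43
  (94/29, -173/29) → z = 2497/29
  (38/27, -95/18) → z = 3325/54
The feasible region has finitely many vertices and no improving ray; the maximum is 2497/29 at (94/29, -173/29).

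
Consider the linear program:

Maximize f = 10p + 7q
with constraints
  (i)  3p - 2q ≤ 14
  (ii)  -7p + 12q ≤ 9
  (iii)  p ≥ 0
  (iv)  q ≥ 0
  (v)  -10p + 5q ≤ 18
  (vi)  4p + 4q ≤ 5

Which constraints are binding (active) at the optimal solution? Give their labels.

(iv) and (vi)

Extreme points and f = 10p + 7q:
  (0, 3/4) → f = 21/4
  (6/19, 71/76) → f = 737/76
  (0, 0) → f = 0
  (5/4, 0) → f = 25/2

The maximum is at (5/4, 0). Substituting into each constraint, equality holds for (iv) and (vi); the remaining constraints have slack.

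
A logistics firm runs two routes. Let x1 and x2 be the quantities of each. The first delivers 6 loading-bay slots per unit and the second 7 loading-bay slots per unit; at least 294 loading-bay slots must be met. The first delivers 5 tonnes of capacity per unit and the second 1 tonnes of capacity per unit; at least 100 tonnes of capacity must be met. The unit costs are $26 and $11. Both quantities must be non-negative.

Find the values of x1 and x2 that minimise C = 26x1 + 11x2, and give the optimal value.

Extreme points and C = 26x1 + 11x2:
  (0, 100) → C = 1100
  (49, 0) → C = 1274
  (14, 30) → C = 694
The feasible region is unbounded (it extends along (0, 1), (1, 0)), but C strictly increases along every unbounded feasible direction, so there is no improving ray and the minimum is attained at a vertex.

x1 = 14, x2 = 30, minimum C = 694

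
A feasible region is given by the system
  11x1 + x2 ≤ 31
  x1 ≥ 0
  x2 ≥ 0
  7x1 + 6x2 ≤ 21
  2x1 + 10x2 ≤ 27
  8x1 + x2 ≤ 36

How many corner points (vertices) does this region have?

5

Intersecting each pair of boundary lines and keeping only the points that satisfy every inequality leaves:
  (31/11, 0)
  (165/59, 14/59)
  (0, 0)
  (0, 27/10)
  (24/29, 147/58)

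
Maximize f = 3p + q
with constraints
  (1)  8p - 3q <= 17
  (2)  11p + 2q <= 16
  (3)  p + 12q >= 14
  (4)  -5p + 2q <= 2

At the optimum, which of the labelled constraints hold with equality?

Vertices and f = 3p + q:
  (82/65, 69/65) → f = 63/13
  (7/8, 51/16) → f = 93/16
  (2/31, 36/31) → f = 42/31

The maximum is at (7/8, 51/16). Substituting into each constraint, equality holds for (2) and (4); the remaining constraints have slack.

(2) and (4)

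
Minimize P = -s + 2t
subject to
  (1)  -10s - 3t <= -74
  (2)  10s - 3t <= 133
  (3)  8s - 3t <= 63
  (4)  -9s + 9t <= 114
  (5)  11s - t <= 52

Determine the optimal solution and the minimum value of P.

s = 230/43, t = 294/43, minimum P = 358/43

Corner points and P = -s + 2t:
  (36/13, 602/39) → P = 1096/39
  (230/43, 294/43) → P = 358/43
  (97/15, 287/15) → P = 159/5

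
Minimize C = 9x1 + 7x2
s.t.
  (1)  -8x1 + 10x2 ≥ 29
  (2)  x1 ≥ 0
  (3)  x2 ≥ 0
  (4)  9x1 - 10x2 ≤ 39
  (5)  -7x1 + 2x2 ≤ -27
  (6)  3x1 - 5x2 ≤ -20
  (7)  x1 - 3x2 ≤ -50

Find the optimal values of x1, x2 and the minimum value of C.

x1 = 181/19, x2 = 377/19, minimum C = 4268/19

Vertices and C = 9x1 + 7x2:
  (68, 573/10) → C = 10131/10
  (59/2, 53/2) → C = 451
  (181/19, 377/19) → C = 4268/19
The feasible region is unbounded (it extends along (10, 9), (2, 7)), but C strictly increases along every unbounded feasible direction, so there is no improving ray and the minimum is attained at a vertex.

The binding constraints are -7x1 + 2x2 = -27 and x1 - 3x2 = -50.
Solving simultaneously gives x1 = 181/19, x2 = 377/19.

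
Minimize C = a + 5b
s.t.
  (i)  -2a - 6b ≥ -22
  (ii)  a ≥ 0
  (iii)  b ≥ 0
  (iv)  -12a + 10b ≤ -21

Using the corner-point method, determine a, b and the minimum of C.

Feasible corners and C = a + 5b:
  (11, 0) → C = 11
  (173/46, 111/46) → C = 364/23
  (7/4, 0) → C = 7/4

a = 7/4, b = 0, minimum C = 7/4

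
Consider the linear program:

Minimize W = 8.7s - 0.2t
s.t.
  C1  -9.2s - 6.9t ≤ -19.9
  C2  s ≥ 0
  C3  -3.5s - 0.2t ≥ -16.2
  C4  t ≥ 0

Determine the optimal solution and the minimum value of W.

s = 0, t = 81, minimum W = -16.2

Vertices and W = 8.7s - 0.2t:
  (0, 199/69) → W = -199/345
  (199/92, 0) → W = 17313/920
  (0, 81) → W = -81/5
  (162/35, 0) → W = 7047/175

The optimum lies where s = 0 and -3.5s - 0.2t = -16.2.
Solving simultaneously gives s = 0, t = 81.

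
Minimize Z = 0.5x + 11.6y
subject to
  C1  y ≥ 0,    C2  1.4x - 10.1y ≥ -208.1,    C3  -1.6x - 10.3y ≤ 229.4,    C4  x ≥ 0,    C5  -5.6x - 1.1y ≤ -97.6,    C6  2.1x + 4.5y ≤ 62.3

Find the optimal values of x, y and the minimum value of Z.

x = 122/7, y = 0, minimum Z = 61/7

Extreme points and Z = 0.5x + 11.6y:
  (122/7, 0) → Z = 61/7
  (89/3, 0) → Z = 89/6
  (37067/2289, 2056/327) → Z = 618269/7630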